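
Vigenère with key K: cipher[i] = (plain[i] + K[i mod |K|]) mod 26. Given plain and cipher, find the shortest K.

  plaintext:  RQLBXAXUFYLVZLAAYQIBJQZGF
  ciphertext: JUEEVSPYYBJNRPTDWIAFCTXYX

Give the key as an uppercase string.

SETDYS

  i= 0: J-R = 18 → S
  i= 1: U-Q =  4 → E
  i= 2: E-L = 19 → T
  i= 3: E-B =  3 → D
  i= 4: V-X = 24 → Y
  i= 5: S-A = 18 → S
  i= 6: P-X = 18 → S
  i= 7: Y-U =  4 → E
  i= 8: Y-F = 19 → T
  i= 9: B-Y =  3 → D
  i=10: J-L = 24 → Y
  i=11: N-V = 18 → S
  i=12: R-Z = 18 → S
  i=13: P-L =  4 → E
  i=14: T-A = 19 → T
  i=15: D-A =  3 → D
  i=16: W-Y = 24 → Y
  i=17: I-Q = 18 → S
  i=18: A-I = 18 → S
  i=19: F-B =  4 → E
  i=20: C-J = 19 → T
  i=21: T-Q =  3 → D
  i=22: X-Z = 24 → Y
  i=23: Y-G = 18 → S
  i=24: X-F = 18 → S
  shifts repeat with period 6: SETDYS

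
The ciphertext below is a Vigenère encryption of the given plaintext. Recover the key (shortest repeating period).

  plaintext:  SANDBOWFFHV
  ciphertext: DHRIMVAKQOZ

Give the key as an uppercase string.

LHEF

  i= 0: D-S = 11 → L
  i= 1: H-A =  7 → H
  i= 2: R-N =  4 → E
  i= 3: I-D =  5 → F
  i= 4: M-B = 11 → L
  i= 5: V-O =  7 → H
  i= 6: A-W =  4 → E
  i= 7: K-F =  5 → F
  i= 8: Q-F = 11 → L
  i= 9: O-H =  7 → H
  i=10: Z-V =  4 → E
  shifts repeat with period 4: LHEF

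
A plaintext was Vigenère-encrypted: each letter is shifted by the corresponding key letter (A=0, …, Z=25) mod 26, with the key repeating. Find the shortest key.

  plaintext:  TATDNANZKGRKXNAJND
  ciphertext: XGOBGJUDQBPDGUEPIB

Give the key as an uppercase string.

EGVYTJH

  i= 0: X-T =  4 → E
  i= 1: G-A =  6 → G
  i= 2: O-T = 21 → V
  i= 3: B-D = 24 → Y
  i= 4: G-N = 19 → T
  i= 5: J-A =  9 → J
  i= 6: U-N =  7 → H
  i= 7: D-Z =  4 → E
  i= 8: Q-K =  6 → G
  i= 9: B-G = 21 → V
  i=10: P-R = 24 → Y
  i=11: D-K = 19 → T
  i=12: G-X =  9 → J
  i=13: U-N =  7 → H
  i=14: E-A =  4 → E
  i=15: P-J =  6 → G
  i=16: I-N = 21 → V
  i=17: B-D = 24 → Y
  shifts repeat with period 7: EGVYTJH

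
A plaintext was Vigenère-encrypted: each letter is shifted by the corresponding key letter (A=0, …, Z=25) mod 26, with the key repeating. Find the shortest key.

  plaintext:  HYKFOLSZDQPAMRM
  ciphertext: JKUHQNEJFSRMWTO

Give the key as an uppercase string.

  i= 0: J-H =  2 → C
  i= 1: K-Y = 12 → M
  i= 2: U-K = 10 → K
  i= 3: H-F =  2 → C
  i= 4: Q-O =  2 → C
  i= 5: N-L =  2 → C
  i= 6: E-S = 12 → M
  i= 7: J-Z = 10 → K
  i= 8: F-D =  2 → C
  i= 9: S-Q =  2 → C
  i=10: R-P =  2 → C
  i=11: M-A = 12 → M
  i=12: W-M = 10 → K
  i=13: T-R =  2 → C
  i=14: O-M =  2 → C
  shifts repeat with period 5: CMKCC

CMKCC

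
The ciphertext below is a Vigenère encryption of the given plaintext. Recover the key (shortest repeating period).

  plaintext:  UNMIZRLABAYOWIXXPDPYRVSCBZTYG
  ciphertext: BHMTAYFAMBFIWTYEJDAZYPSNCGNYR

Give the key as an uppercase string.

  i= 0: B-U =  7 → H
  i= 1: H-N = 20 → U
  i= 2: M-M =  0 → A
  i= 3: T-I = 11 → L
  i= 4: A-Z =  1 → B
  i= 5: Y-R =  7 → H
  i= 6: F-L = 20 → U
  i= 7: A-A =  0 → A
  i= 8: M-B = 11 → L
  i= 9: B-A =  1 → B
  i=10: F-Y =  7 → H
  i=11: I-O = 20 → U
  i=12: W-W =  0 → A
  i=13: T-I = 11 → L
  i=14: Y-X =  1 → B
  i=15: E-X =  7 → H
  i=16: J-P = 20 → U
  i=17: D-D =  0 → A
  i=18: A-P = 11 → L
  i=19: Z-Y =  1 → B
  i=20: Y-R =  7 → H
  i=21: P-V = 20 → U
  i=22: S-S =  0 → A
  i=23: N-C = 11 → L
  i=24: C-B =  1 → B
  i=25: G-Z =  7 → H
  i=26: N-T = 20 → U
  i=27: Y-Y =  0 → A
  i=28: R-G = 11 → L
  shifts repeat with period 5: HUALB

HUALB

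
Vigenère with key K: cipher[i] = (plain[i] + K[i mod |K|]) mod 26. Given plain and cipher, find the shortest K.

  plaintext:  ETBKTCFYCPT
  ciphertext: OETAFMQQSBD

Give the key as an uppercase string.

KLSQM

  i= 0: O-E = 10 → K
  i= 1: E-T = 11 → L
  i= 2: T-B = 18 → S
  i= 3: A-K = 16 → Q
  i= 4: F-T = 12 → M
  i= 5: M-C = 10 → K
  i= 6: Q-F = 11 → L
  i= 7: Q-Y = 18 → S
  i= 8: S-C = 16 → Q
  i= 9: B-P = 12 → M
  i=10: D-T = 10 → K
  shifts repeat with period 5: KLSQM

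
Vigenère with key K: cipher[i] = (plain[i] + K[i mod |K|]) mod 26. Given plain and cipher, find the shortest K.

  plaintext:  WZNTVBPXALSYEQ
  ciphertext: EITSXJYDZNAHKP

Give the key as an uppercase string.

IJGZC

  i= 0: E-W =  8 → I
  i= 1: I-Z =  9 → J
  i= 2: T-N =  6 → G
  i= 3: S-T = 25 → Z
  i= 4: X-V =  2 → C
  i= 5: J-B =  8 → I
  i= 6: Y-P =  9 → J
  i= 7: D-X =  6 → G
  i= 8: Z-A = 25 → Z
  i= 9: N-L =  2 → C
  i=10: A-S =  8 → I
  i=11: H-Y =  9 → J
  i=12: K-E =  6 → G
  i=13: P-Q = 25 → Z
  shifts repeat with period 5: IJGZC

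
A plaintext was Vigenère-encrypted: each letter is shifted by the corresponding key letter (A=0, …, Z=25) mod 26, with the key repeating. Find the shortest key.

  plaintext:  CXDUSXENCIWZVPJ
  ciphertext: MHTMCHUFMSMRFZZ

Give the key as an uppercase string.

KKQS

  i= 0: M-C = 10 → K
  i= 1: H-X = 10 → K
  i= 2: T-D = 16 → Q
  i= 3: M-U = 18 → S
  i= 4: C-S = 10 → K
  i= 5: H-X = 10 → K
  i= 6: U-E = 16 → Q
  i= 7: F-N = 18 → S
  i= 8: M-C = 10 → K
  i= 9: S-I = 10 → K
  i=10: M-W = 16 → Q
  i=11: R-Z = 18 → S
  i=12: F-V = 10 → K
  i=13: Z-P = 10 → K
  i=14: Z-J = 16 → Q
  shifts repeat with period 4: KKQS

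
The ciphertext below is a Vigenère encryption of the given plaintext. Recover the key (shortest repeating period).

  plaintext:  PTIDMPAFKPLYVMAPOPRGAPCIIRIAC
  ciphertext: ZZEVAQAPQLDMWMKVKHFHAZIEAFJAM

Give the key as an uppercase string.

KGWSOBA

  i= 0: Z-P = 10 → K
  i= 1: Z-T =  6 → G
  i= 2: E-I = 22 → W
  i= 3: V-D = 18 → S
  i= 4: A-M = 14 → O
  i= 5: Q-P =  1 → B
  i= 6: A-A =  0 → A
  i= 7: P-F = 10 → K
  i= 8: Q-K =  6 → G
  i= 9: L-P = 22 → W
  i=10: D-L = 18 → S
  i=11: M-Y = 14 → O
  i=12: W-V =  1 → B
  i=13: M-M =  0 → A
  i=14: K-A = 10 → K
  i=15: V-P =  6 → G
  i=16: K-O = 22 → W
  i=17: H-P = 18 → S
  i=18: F-R = 14 → O
  i=19: H-G =  1 → B
  i=20: A-A =  0 → A
  i=21: Z-P = 10 → K
  i=22: I-C =  6 → G
  i=23: E-I = 22 → W
  i=24: A-I = 18 → S
  i=25: F-R = 14 → O
  i=26: J-I =  1 → B
  i=27: A-A =  0 → A
  i=28: M-C = 10 → K
  shifts repeat with period 7: KGWSOBA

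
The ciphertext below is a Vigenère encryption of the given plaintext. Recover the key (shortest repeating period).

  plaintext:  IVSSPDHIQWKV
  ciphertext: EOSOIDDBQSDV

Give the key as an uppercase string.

WTA

  i= 0: E-I = 22 → W
  i= 1: O-V = 19 → T
  i= 2: S-S =  0 → A
  i= 3: O-S = 22 → W
  i= 4: I-P = 19 → T
  i= 5: D-D =  0 → A
  i= 6: D-H = 22 → W
  i= 7: B-I = 19 → T
  i= 8: Q-Q =  0 → A
  i= 9: S-W = 22 → W
  i=10: D-K = 19 → T
  i=11: V-V =  0 → A
  shifts repeat with period 3: WTA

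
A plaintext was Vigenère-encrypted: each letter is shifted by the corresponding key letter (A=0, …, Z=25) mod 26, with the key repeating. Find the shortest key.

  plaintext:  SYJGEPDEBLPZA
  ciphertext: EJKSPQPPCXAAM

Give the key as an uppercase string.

MLB

  i= 0: E-S = 12 → M
  i= 1: J-Y = 11 → L
  i= 2: K-J =  1 → B
  i= 3: S-G = 12 → M
  i= 4: P-E = 11 → L
  i= 5: Q-P =  1 → B
  i= 6: P-D = 12 → M
  i= 7: P-E = 11 → L
  i= 8: C-B =  1 → B
  i= 9: X-L = 12 → M
  i=10: A-P = 11 → L
  i=11: A-Z =  1 → B
  i=12: M-A = 12 → M
  shifts repeat with period 3: MLB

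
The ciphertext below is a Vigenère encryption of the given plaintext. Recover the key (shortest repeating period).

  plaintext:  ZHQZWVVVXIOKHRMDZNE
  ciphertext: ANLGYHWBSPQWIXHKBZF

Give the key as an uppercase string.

BGVHCM

  i= 0: A-Z =  1 → B
  i= 1: N-H =  6 → G
  i= 2: L-Q = 21 → V
  i= 3: G-Z =  7 → H
  i= 4: Y-W =  2 → C
  i= 5: H-V = 12 → M
  i= 6: W-V =  1 → B
  i= 7: B-V =  6 → G
  i= 8: S-X = 21 → V
  i= 9: P-I =  7 → H
  i=10: Q-O =  2 → C
  i=11: W-K = 12 → M
  i=12: I-H =  1 → B
  i=13: X-R =  6 → G
  i=14: H-M = 21 → V
  i=15: K-D =  7 → H
  i=16: B-Z =  2 → C
  i=17: Z-N = 12 → M
  i=18: F-E =  1 → B
  shifts repeat with period 6: BGVHCM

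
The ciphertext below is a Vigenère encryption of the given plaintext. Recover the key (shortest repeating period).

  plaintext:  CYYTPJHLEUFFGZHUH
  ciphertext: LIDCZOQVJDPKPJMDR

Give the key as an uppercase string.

JKF

  i= 0: L-C =  9 → J
  i= 1: I-Y = 10 → K
  i= 2: D-Y =  5 → F
  i= 3: C-T =  9 → J
  i= 4: Z-P = 10 → K
  i= 5: O-J =  5 → F
  i= 6: Q-H =  9 → J
  i= 7: V-L = 10 → K
  i= 8: J-E =  5 → F
  i= 9: D-U =  9 → J
  i=10: P-F = 10 → K
  i=11: K-F =  5 → F
  i=12: P-G =  9 → J
  i=13: J-Z = 10 → K
  i=14: M-H =  5 → F
  i=15: D-U =  9 → J
  i=16: R-H = 10 → K
  shifts repeat with period 3: JKF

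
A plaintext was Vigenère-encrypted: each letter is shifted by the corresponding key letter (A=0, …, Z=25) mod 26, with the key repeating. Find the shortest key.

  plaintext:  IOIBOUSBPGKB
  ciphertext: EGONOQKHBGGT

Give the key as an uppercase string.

WSGMA

  i= 0: E-I = 22 → W
  i= 1: G-O = 18 → S
  i= 2: O-I =  6 → G
  i= 3: N-B = 12 → M
  i= 4: O-O =  0 → A
  i= 5: Q-U = 22 → W
  i= 6: K-S = 18 → S
  i= 7: H-B =  6 → G
  i= 8: B-P = 12 → M
  i= 9: G-G =  0 → A
  i=10: G-K = 22 → W
  i=11: T-B = 18 → S
  shifts repeat with period 5: WSGMA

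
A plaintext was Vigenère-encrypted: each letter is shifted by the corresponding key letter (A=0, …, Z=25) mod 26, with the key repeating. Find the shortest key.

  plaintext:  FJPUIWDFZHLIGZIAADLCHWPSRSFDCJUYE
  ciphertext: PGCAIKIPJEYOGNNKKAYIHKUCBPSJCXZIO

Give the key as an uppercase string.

KXNGAOFK

  i= 0: P-F = 10 → K
  i= 1: G-J = 23 → X
  i= 2: C-P = 13 → N
  i= 3: A-U =  6 → G
  i= 4: I-I =  0 → A
  i= 5: K-W = 14 → O
  i= 6: I-D =  5 → F
  i= 7: P-F = 10 → K
  i= 8: J-Z = 10 → K
  i= 9: E-H = 23 → X
  i=10: Y-L = 13 → N
  i=11: O-I =  6 → G
  i=12: G-G =  0 → A
  i=13: N-Z = 14 → O
  i=14: N-I =  5 → F
  i=15: K-A = 10 → K
  i=16: K-A = 10 → K
  i=17: A-D = 23 → X
  i=18: Y-L = 13 → N
  i=19: I-C =  6 → G
  i=20: H-H =  0 → A
  i=21: K-W = 14 → O
  i=22: U-P =  5 → F
  i=23: C-S = 10 → K
  i=24: B-R = 10 → K
  i=25: P-S = 23 → X
  i=26: S-F = 13 → N
  i=27: J-D =  6 → G
  i=28: C-C =  0 → A
  i=29: X-J = 14 → O
  i=30: Z-U =  5 → F
  i=31: I-Y = 10 → K
  i=32: O-E = 10 → K
  shifts repeat with period 8: KXNGAOFK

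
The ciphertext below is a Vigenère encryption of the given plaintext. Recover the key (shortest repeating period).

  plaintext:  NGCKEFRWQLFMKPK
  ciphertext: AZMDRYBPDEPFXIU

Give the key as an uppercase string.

NTKT

  i= 0: A-N = 13 → N
  i= 1: Z-G = 19 → T
  i= 2: M-C = 10 → K
  i= 3: D-K = 19 → T
  i= 4: R-E = 13 → N
  i= 5: Y-F = 19 → T
  i= 6: B-R = 10 → K
  i= 7: P-W = 19 → T
  i= 8: D-Q = 13 → N
  i= 9: E-L = 19 → T
  i=10: P-F = 10 → K
  i=11: F-M = 19 → T
  i=12: X-K = 13 → N
  i=13: I-P = 19 → T
  i=14: U-K = 10 → K
  shifts repeat with period 4: NTKT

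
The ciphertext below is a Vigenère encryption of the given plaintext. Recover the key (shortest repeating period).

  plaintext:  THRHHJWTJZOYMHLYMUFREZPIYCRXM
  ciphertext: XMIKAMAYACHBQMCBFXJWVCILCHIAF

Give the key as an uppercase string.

EFRDTD

  i= 0: X-T =  4 → E
  i= 1: M-H =  5 → F
  i= 2: I-R = 17 → R
  i= 3: K-H =  3 → D
  i= 4: A-H = 19 → T
  i= 5: M-J =  3 → D
  i= 6: A-W =  4 → E
  i= 7: Y-T =  5 → F
  i= 8: A-J = 17 → R
  i= 9: C-Z =  3 → D
  i=10: H-O = 19 → T
  i=11: B-Y =  3 → D
  i=12: Q-M =  4 → E
  i=13: M-H =  5 → F
  i=14: C-L = 17 → R
  i=15: B-Y =  3 → D
  i=16: F-M = 19 → T
  i=17: X-U =  3 → D
  i=18: J-F =  4 → E
  i=19: W-R =  5 → F
  i=20: V-E = 17 → R
  i=21: C-Z =  3 → D
  i=22: I-P = 19 → T
  i=23: L-I =  3 → D
  i=24: C-Y =  4 → E
  i=25: H-C =  5 → F
  i=26: I-R = 17 → R
  i=27: A-X =  3 → D
  i=28: F-M = 19 → T
  shifts repeat with period 6: EFRDTD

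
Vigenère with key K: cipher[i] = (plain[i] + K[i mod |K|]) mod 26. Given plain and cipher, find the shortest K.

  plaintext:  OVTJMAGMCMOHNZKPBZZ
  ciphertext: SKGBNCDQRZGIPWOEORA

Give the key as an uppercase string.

  i= 0: S-O =  4 → E
  i= 1: K-V = 15 → P
  i= 2: G-T = 13 → N
  i= 3: B-J = 18 → S
  i= 4: N-M =  1 → B
  i= 5: C-A =  2 → C
  i= 6: D-G = 23 → X
  i= 7: Q-M =  4 → E
  i= 8: R-C = 15 → P
  i= 9: Z-M = 13 → N
  i=10: G-O = 18 → S
  i=11: I-H =  1 → B
  i=12: P-N =  2 → C
  i=13: W-Z = 23 → X
  i=14: O-K =  4 → E
  i=15: E-P = 15 → P
  i=16: O-B = 13 → N
  i=17: R-Z = 18 → S
  i=18: A-Z =  1 → B
  shifts repeat with period 7: EPNSBCX

EPNSBCX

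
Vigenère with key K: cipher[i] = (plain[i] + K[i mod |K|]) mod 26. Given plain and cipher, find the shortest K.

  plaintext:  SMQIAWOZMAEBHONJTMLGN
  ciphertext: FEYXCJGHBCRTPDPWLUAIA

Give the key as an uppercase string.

  i= 0: F-S = 13 → N
  i= 1: E-M = 18 → S
  i= 2: Y-Q =  8 → I
  i= 3: X-I = 15 → P
  i= 4: C-A =  2 → C
  i= 5: J-W = 13 → N
  i= 6: G-O = 18 → S
  i= 7: H-Z =  8 → I
  i= 8: B-M = 15 → P
  i= 9: C-A =  2 → C
  i=10: R-E = 13 → N
  i=11: T-B = 18 → S
  i=12: P-H =  8 → I
  i=13: D-O = 15 → P
  i=14: P-N =  2 → C
  i=15: W-J = 13 → N
  i=16: L-T = 18 → S
  i=17: U-M =  8 → I
  i=18: A-L = 15 → P
  i=19: I-G =  2 → C
  i=20: A-N = 13 → N
  shifts repeat with period 5: NSIPC

NSIPC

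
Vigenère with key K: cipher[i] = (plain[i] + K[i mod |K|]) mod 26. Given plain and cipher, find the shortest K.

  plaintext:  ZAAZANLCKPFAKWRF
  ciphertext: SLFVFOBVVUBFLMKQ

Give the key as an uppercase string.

TLFWFBQ

  i= 0: S-Z = 19 → T
  i= 1: L-A = 11 → L
  i= 2: F-A =  5 → F
  i= 3: V-Z = 22 → W
  i= 4: F-A =  5 → F
  i= 5: O-N =  1 → B
  i= 6: B-L = 16 → Q
  i= 7: V-C = 19 → T
  i= 8: V-K = 11 → L
  i= 9: U-P =  5 → F
  i=10: B-F = 22 → W
  i=11: F-A =  5 → F
  i=12: L-K =  1 → B
  i=13: M-W = 16 → Q
  i=14: K-R = 19 → T
  i=15: Q-F = 11 → L
  shifts repeat with period 7: TLFWFBQ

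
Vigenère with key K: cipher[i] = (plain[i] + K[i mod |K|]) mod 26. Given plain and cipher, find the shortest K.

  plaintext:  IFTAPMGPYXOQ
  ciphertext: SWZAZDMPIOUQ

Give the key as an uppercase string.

KRGA

  i= 0: S-I = 10 → K
  i= 1: W-F = 17 → R
  i= 2: Z-T =  6 → G
  i= 3: A-A =  0 → A
  i= 4: Z-P = 10 → K
  i= 5: D-M = 17 → R
  i= 6: M-G =  6 → G
  i= 7: P-P =  0 → A
  i= 8: I-Y = 10 → K
  i= 9: O-X = 17 → R
  i=10: U-O =  6 → G
  i=11: Q-Q =  0 → A
  shifts repeat with period 4: KRGA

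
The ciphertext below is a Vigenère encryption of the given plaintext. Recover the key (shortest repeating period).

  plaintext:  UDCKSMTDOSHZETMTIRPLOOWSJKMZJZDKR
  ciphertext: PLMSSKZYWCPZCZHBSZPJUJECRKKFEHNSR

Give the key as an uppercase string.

  i= 0: P-U = 21 → V
  i= 1: L-D =  8 → I
  i= 2: M-C = 10 → K
  i= 3: S-K =  8 → I
  i= 4: S-S =  0 → A
  i= 5: K-M = 24 → Y
  i= 6: Z-T =  6 → G
  i= 7: Y-D = 21 → V
  i= 8: W-O =  8 → I
  i= 9: C-S = 10 → K
  i=10: P-H =  8 → I
  i=11: Z-Z =  0 → A
  i=12: C-E = 24 → Y
  i=13: Z-T =  6 → G
  i=14: H-M = 21 → V
  i=15: B-T =  8 → I
  i=16: S-I = 10 → K
  i=17: Z-R =  8 → I
  i=18: P-P =  0 → A
  i=19: J-L = 24 → Y
  i=20: U-O =  6 → G
  i=21: J-O = 21 → V
  i=22: E-W =  8 → I
  i=23: C-S = 10 → K
  i=24: R-J =  8 → I
  i=25: K-K =  0 → A
  i=26: K-M = 24 → Y
  i=27: F-Z =  6 → G
  i=28: E-J = 21 → V
  i=29: H-Z =  8 → I
  i=30: N-D = 10 → K
  i=31: S-K =  8 → I
  i=32: R-R =  0 → A
  shifts repeat with period 7: VIKIAYG

VIKIAYG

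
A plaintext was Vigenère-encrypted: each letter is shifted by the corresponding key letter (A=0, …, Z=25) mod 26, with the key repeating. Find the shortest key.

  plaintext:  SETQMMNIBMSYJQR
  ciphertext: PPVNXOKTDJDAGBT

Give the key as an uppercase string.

  i= 0: P-S = 23 → X
  i= 1: P-E = 11 → L
  i= 2: V-T =  2 → C
  i= 3: N-Q = 23 → X
  i= 4: X-M = 11 → L
  i= 5: O-M =  2 → C
  i= 6: K-N = 23 → X
  i= 7: T-I = 11 → L
  i= 8: D-B =  2 → C
  i= 9: J-M = 23 → X
  i=10: D-S = 11 → L
  i=11: A-Y =  2 → C
  i=12: G-J = 23 → X
  i=13: B-Q = 11 → L
  i=14: T-R =  2 → C
  shifts repeat with period 3: XLC

XLC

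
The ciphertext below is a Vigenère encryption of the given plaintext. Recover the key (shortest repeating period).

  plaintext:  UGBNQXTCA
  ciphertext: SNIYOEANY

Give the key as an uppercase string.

  i= 0: S-U = 24 → Y
  i= 1: N-G =  7 → H
  i= 2: I-B =  7 → H
  i= 3: Y-N = 11 → L
  i= 4: O-Q = 24 → Y
  i= 5: E-X =  7 → H
  i= 6: A-T =  7 → H
  i= 7: N-C = 11 → L
  i= 8: Y-A = 24 → Y
  shifts repeat with period 4: YHHL

YHHL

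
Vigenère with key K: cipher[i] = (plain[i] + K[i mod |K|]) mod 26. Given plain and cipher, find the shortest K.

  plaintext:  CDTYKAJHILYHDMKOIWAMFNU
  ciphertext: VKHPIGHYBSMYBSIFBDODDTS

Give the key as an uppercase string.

THORYGYR

  i= 0: V-C = 19 → T
  i= 1: K-D =  7 → H
  i= 2: H-T = 14 → O
  i= 3: P-Y = 17 → R
  i= 4: I-K = 24 → Y
  i= 5: G-A =  6 → G
  i= 6: H-J = 24 → Y
  i= 7: Y-H = 17 → R
  i= 8: B-I = 19 → T
  i= 9: S-L =  7 → H
  i=10: M-Y = 14 → O
  i=11: Y-H = 17 → R
  i=12: B-D = 24 → Y
  i=13: S-M =  6 → G
  i=14: I-K = 24 → Y
  i=15: F-O = 17 → R
  i=16: B-I = 19 → T
  i=17: D-W =  7 → H
  i=18: O-A = 14 → O
  i=19: D-M = 17 → R
  i=20: D-F = 24 → Y
  i=21: T-N =  6 → G
  i=22: S-U = 24 → Y
  shifts repeat with period 8: THORYGYR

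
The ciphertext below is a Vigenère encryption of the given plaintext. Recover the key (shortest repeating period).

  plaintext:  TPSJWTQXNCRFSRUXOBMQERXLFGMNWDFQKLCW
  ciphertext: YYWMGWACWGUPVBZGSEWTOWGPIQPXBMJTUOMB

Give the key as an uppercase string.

FJEDKDK

  i= 0: Y-T =  5 → F
  i= 1: Y-P =  9 → J
  i= 2: W-S =  4 → E
  i= 3: M-J =  3 → D
  i= 4: G-W = 10 → K
  i= 5: W-T =  3 → D
  i= 6: A-Q = 10 → K
  i= 7: C-X =  5 → F
  i= 8: W-N =  9 → J
  i= 9: G-C =  4 → E
  i=10: U-R =  3 → D
  i=11: P-F = 10 → K
  i=12: V-S =  3 → D
  i=13: B-R = 10 → K
  i=14: Z-U =  5 → F
  i=15: G-X =  9 → J
  i=16: S-O =  4 → E
  i=17: E-B =  3 → D
  i=18: W-M = 10 → K
  i=19: T-Q =  3 → D
  i=20: O-E = 10 → K
  i=21: W-R =  5 → F
  i=22: G-X =  9 → J
  i=23: P-L =  4 → E
  i=24: I-F =  3 → D
  i=25: Q-G = 10 → K
  i=26: P-M =  3 → D
  i=27: X-N = 10 → K
  i=28: B-W =  5 → F
  i=29: M-D =  9 → J
  i=30: J-F =  4 → E
  i=31: T-Q =  3 → D
  i=32: U-K = 10 → K
  i=33: O-L =  3 → D
  i=34: M-C = 10 → K
  i=35: B-W =  5 → F
  shifts repeat with period 7: FJEDKDK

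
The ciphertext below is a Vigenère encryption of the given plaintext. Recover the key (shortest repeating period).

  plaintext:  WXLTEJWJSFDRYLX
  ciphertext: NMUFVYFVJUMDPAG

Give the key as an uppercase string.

  i= 0: N-W = 17 → R
  i= 1: M-X = 15 → P
  i= 2: U-L =  9 → J
  i= 3: F-T = 12 → M
  i= 4: V-E = 17 → R
  i= 5: Y-J = 15 → P
  i= 6: F-W =  9 → J
  i= 7: V-J = 12 → M
  i= 8: J-S = 17 → R
  i= 9: U-F = 15 → P
  i=10: M-D =  9 → J
  i=11: D-R = 12 → M
  i=12: P-Y = 17 → R
  i=13: A-L = 15 → P
  i=14: G-X =  9 → J
  shifts repeat with period 4: RPJM

RPJM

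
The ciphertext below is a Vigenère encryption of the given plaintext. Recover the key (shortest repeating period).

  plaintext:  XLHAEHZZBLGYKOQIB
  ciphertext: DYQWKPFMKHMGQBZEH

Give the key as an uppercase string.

  i= 0: D-X =  6 → G
  i= 1: Y-L = 13 → N
  i= 2: Q-H =  9 → J
  i= 3: W-A = 22 → W
  i= 4: K-E =  6 → G
  i= 5: P-H =  8 → I
  i= 6: F-Z =  6 → G
  i= 7: M-Z = 13 → N
  i= 8: K-B =  9 → J
  i= 9: H-L = 22 → W
  i=10: M-G =  6 → G
  i=11: G-Y =  8 → I
  i=12: Q-K =  6 → G
  i=13: B-O = 13 → N
  i=14: Z-Q =  9 → J
  i=15: E-I = 22 → W
  i=16: H-B =  6 → G
  shifts repeat with period 6: GNJWGI

GNJWGI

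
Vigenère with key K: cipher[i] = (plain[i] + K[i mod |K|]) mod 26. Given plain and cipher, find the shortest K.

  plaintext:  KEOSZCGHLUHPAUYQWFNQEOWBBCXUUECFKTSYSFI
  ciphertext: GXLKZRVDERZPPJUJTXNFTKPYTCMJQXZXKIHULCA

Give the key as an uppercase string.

  i= 0: G-K = 22 → W
  i= 1: X-E = 19 → T
  i= 2: L-O = 23 → X
  i= 3: K-S = 18 → S
  i= 4: Z-Z =  0 → A
  i= 5: R-C = 15 → P
  i= 6: V-G = 15 → P
  i= 7: D-H = 22 → W
  i= 8: E-L = 19 → T
  i= 9: R-U = 23 → X
  i=10: Z-H = 18 → S
  i=11: P-P =  0 → A
  i=12: P-A = 15 → P
  i=13: J-U = 15 → P
  i=14: U-Y = 22 → W
  i=15: J-Q = 19 → T
  i=16: T-W = 23 → X
  i=17: X-F = 18 → S
  i=18: N-N =  0 → A
  i=19: F-Q = 15 → P
  i=20: T-E = 15 → P
  i=21: K-O = 22 → W
  i=22: P-W = 19 → T
  i=23: Y-B = 23 → X
  i=24: T-B = 18 → S
  i=25: C-C =  0 → A
  i=26: M-X = 15 → P
  i=27: J-U = 15 → P
  i=28: Q-U = 22 → W
  i=29: X-E = 19 → T
  i=30: Z-C = 23 → X
  i=31: X-F = 18 → S
  i=32: K-K =  0 → A
  i=33: I-T = 15 → P
  i=34: H-S = 15 → P
  i=35: U-Y = 22 → W
  i=36: L-S = 19 → T
  i=37: C-F = 23 → X
  i=38: A-I = 18 → S
  shifts repeat with period 7: WTXSAPP

WTXSAPP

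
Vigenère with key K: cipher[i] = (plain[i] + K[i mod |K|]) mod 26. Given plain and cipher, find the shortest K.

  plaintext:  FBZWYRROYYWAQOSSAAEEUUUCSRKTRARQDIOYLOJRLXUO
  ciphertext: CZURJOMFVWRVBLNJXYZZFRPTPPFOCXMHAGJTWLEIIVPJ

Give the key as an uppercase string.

  i= 0: C-F = 23 → X
  i= 1: Z-B = 24 → Y
  i= 2: U-Z = 21 → V
  i= 3: R-W = 21 → V
  i= 4: J-Y = 11 → L
  i= 5: O-R = 23 → X
  i= 6: M-R = 21 → V
  i= 7: F-O = 17 → R
  i= 8: V-Y = 23 → X
  i= 9: W-Y = 24 → Y
  i=10: R-W = 21 → V
  i=11: V-A = 21 → V
  i=12: B-Q = 11 → L
  i=13: L-O = 23 → X
  i=14: N-S = 21 → V
  i=15: J-S = 17 → R
  i=16: X-A = 23 → X
  i=17: Y-A = 24 → Y
  i=18: Z-E = 21 → V
  i=19: Z-E = 21 → V
  i=20: F-U = 11 → L
  i=21: R-U = 23 → X
  i=22: P-U = 21 → V
  i=23: T-C = 17 → R
  i=24: P-S = 23 → X
  i=25: P-R = 24 → Y
  i=26: F-K = 21 → V
  i=27: O-T = 21 → V
  i=28: C-R = 11 → L
  i=29: X-A = 23 → X
  i=30: M-R = 21 → V
  i=31: H-Q = 17 → R
  i=32: A-D = 23 → X
  i=33: G-I = 24 → Y
  i=34: J-O = 21 → V
  i=35: T-Y = 21 → V
  i=36: W-L = 11 → L
  i=37: L-O = 23 → X
  i=38: E-J = 21 → V
  i=39: I-R = 17 → R
  i=40: I-L = 23 → X
  i=41: V-X = 24 → Y
  i=42: P-U = 21 → V
  i=43: J-O = 21 → V
  shifts repeat with period 8: XYVVLXVR

XYVVLXVR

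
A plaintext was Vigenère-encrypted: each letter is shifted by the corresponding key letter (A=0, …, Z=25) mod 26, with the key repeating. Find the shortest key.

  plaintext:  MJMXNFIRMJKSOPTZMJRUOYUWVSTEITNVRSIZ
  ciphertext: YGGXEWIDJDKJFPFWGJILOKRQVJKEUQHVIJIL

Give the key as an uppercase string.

MXUARRA

  i= 0: Y-M = 12 → M
  i= 1: G-J = 23 → X
  i= 2: G-M = 20 → U
  i= 3: X-X =  0 → A
  i= 4: E-N = 17 → R
  i= 5: W-F = 17 → R
  i= 6: I-I =  0 → A
  i= 7: D-R = 12 → M
  i= 8: J-M = 23 → X
  i= 9: D-J = 20 → U
  i=10: K-K =  0 → A
  i=11: J-S = 17 → R
  i=12: F-O = 17 → R
  i=13: P-P =  0 → A
  i=14: F-T = 12 → M
  i=15: W-Z = 23 → X
  i=16: G-M = 20 → U
  i=17: J-J =  0 → A
  i=18: I-R = 17 → R
  i=19: L-U = 17 → R
  i=20: O-O =  0 → A
  i=21: K-Y = 12 → M
  i=22: R-U = 23 → X
  i=23: Q-W = 20 → U
  i=24: V-V =  0 → A
  i=25: J-S = 17 → R
  i=26: K-T = 17 → R
  i=27: E-E =  0 → A
  i=28: U-I = 12 → M
  i=29: Q-T = 23 → X
  i=30: H-N = 20 → U
  i=31: V-V =  0 → A
  i=32: I-R = 17 → R
  i=33: J-S = 17 → R
  i=34: I-I =  0 → A
  i=35: L-Z = 12 → M
  shifts repeat with period 7: MXUARRA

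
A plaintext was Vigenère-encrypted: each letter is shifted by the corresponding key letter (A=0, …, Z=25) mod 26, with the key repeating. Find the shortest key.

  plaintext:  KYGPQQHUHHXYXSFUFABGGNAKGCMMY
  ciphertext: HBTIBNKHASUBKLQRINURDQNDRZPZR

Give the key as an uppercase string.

  i= 0: H-K = 23 → X
  i= 1: B-Y =  3 → D
  i= 2: T-G = 13 → N
  i= 3: I-P = 19 → T
  i= 4: B-Q = 11 → L
  i= 5: N-Q = 23 → X
  i= 6: K-H =  3 → D
  i= 7: H-U = 13 → N
  i= 8: A-H = 19 → T
  i= 9: S-H = 11 → L
  i=10: U-X = 23 → X
  i=11: B-Y =  3 → D
  i=12: K-X = 13 → N
  i=13: L-S = 19 → T
  i=14: Q-F = 11 → L
  i=15: R-U = 23 → X
  i=16: I-F =  3 → D
  i=17: N-A = 13 → N
  i=18: U-B = 19 → T
  i=19: R-G = 11 → L
  i=20: D-G = 23 → X
  i=21: Q-N =  3 → D
  i=22: N-A = 13 → N
  i=23: D-K = 19 → T
  i=24: R-G = 11 → L
  i=25: Z-C = 23 → X
  i=26: P-M =  3 → D
  i=27: Z-M = 13 → N
  i=28: R-Y = 19 → T
  shifts repeat with period 5: XDNTL

XDNTL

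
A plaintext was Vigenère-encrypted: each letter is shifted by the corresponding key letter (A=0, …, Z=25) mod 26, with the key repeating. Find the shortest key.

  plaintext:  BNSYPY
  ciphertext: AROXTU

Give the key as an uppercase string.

  i= 0: A-B = 25 → Z
  i= 1: R-N =  4 → E
  i= 2: O-S = 22 → W
  i= 3: X-Y = 25 → Z
  i= 4: T-P =  4 → E
  i= 5: U-Y = 22 → W
  shifts repeat with period 3: ZEW

ZEW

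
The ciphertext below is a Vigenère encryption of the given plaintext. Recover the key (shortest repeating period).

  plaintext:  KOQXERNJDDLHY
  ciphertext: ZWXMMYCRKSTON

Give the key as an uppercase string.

  i= 0: Z-K = 15 → P
  i= 1: W-O =  8 → I
  i= 2: X-Q =  7 → H
  i= 3: M-X = 15 → P
  i= 4: M-E =  8 → I
  i= 5: Y-R =  7 → H
  i= 6: C-N = 15 → P
  i= 7: R-J =  8 → I
  i= 8: K-D =  7 → H
  i= 9: S-D = 15 → P
  i=10: T-L =  8 → I
  i=11: O-H =  7 → H
  i=12: N-Y = 15 → P
  shifts repeat with period 3: PIH

PIH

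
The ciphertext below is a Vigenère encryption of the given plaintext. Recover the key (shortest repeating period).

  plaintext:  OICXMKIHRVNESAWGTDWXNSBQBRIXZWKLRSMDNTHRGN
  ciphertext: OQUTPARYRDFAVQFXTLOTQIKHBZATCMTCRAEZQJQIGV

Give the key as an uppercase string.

AISWDQJR

  i= 0: O-O =  0 → A
  i= 1: Q-I =  8 → I
  i= 2: U-C = 18 → S
  i= 3: T-X = 22 → W
  i= 4: P-M =  3 → D
  i= 5: A-K = 16 → Q
  i= 6: R-I =  9 → J
  i= 7: Y-H = 17 → R
  i= 8: R-R =  0 → A
  i= 9: D-V =  8 → I
  i=10: F-N = 18 → S
  i=11: A-E = 22 → W
  i=12: V-S =  3 → D
  i=13: Q-A = 16 → Q
  i=14: F-W =  9 → J
  i=15: X-G = 17 → R
  i=16: T-T =  0 → A
  i=17: L-D =  8 → I
  i=18: O-W = 18 → S
  i=19: T-X = 22 → W
  i=20: Q-N =  3 → D
  i=21: I-S = 16 → Q
  i=22: K-B =  9 → J
  i=23: H-Q = 17 → R
  i=24: B-B =  0 → A
  i=25: Z-R =  8 → I
  i=26: A-I = 18 → S
  i=27: T-X = 22 → W
  i=28: C-Z =  3 → D
  i=29: M-W = 16 → Q
  i=30: T-K =  9 → J
  i=31: C-L = 17 → R
  i=32: R-R =  0 → A
  i=33: A-S =  8 → I
  i=34: E-M = 18 → S
  i=35: Z-D = 22 → W
  i=36: Q-N =  3 → D
  i=37: J-T = 16 → Q
  i=38: Q-H =  9 → J
  i=39: I-R = 17 → R
  i=40: G-G =  0 → A
  i=41: V-N =  8 → I
  shifts repeat with period 8: AISWDQJR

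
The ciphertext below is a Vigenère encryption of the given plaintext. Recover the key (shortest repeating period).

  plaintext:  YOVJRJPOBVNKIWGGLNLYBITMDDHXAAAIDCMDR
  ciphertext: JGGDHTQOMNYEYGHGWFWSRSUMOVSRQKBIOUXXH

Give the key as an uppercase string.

LSLUQKBA

  i= 0: J-Y = 11 → L
  i= 1: G-O = 18 → S
  i= 2: G-V = 11 → L
  i= 3: D-J = 20 → U
  i= 4: H-R = 16 → Q
  i= 5: T-J = 10 → K
  i= 6: Q-P =  1 → B
  i= 7: O-O =  0 → A
  i= 8: M-B = 11 → L
  i= 9: N-V = 18 → S
  i=10: Y-N = 11 → L
  i=11: E-K = 20 → U
  i=12: Y-I = 16 → Q
  i=13: G-W = 10 → K
  i=14: H-G =  1 → B
  i=15: G-G =  0 → A
  i=16: W-L = 11 → L
  i=17: F-N = 18 → S
  i=18: W-L = 11 → L
  i=19: S-Y = 20 → U
  i=20: R-B = 16 → Q
  i=21: S-I = 10 → K
  i=22: U-T =  1 → B
  i=23: M-M =  0 → A
  i=24: O-D = 11 → L
  i=25: V-D = 18 → S
  i=26: S-H = 11 → L
  i=27: R-X = 20 → U
  i=28: Q-A = 16 → Q
  i=29: K-A = 10 → K
  i=30: B-A =  1 → B
  i=31: I-I =  0 → A
  i=32: O-D = 11 → L
  i=33: U-C = 18 → S
  i=34: X-M = 11 → L
  i=35: X-D = 20 → U
  i=36: H-R = 16 → Q
  shifts repeat with period 8: LSLUQKBA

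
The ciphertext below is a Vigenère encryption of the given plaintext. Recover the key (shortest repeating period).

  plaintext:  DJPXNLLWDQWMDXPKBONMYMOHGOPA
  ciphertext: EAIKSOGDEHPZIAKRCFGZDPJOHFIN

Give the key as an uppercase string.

  i= 0: E-D =  1 → B
  i= 1: A-J = 17 → R
  i= 2: I-P = 19 → T
  i= 3: K-X = 13 → N
  i= 4: S-N =  5 → F
  i= 5: O-L =  3 → D
  i= 6: G-L = 21 → V
  i= 7: D-W =  7 → H
  i= 8: E-D =  1 → B
  i= 9: H-Q = 17 → R
  i=10: P-W = 19 → T
  i=11: Z-M = 13 → N
  i=12: I-D =  5 → F
  i=13: A-X =  3 → D
  i=14: K-P = 21 → V
  i=15: R-K =  7 → H
  i=16: C-B =  1 → B
  i=17: F-O = 17 → R
  i=18: G-N = 19 → T
  i=19: Z-M = 13 → N
  i=20: D-Y =  5 → F
  i=21: P-M =  3 → D
  i=22: J-O = 21 → V
  i=23: O-H =  7 → H
  i=24: H-G =  1 → B
  i=25: F-O = 17 → R
  i=26: I-P = 19 → T
  i=27: N-A = 13 → N
  shifts repeat with period 8: BRTNFDVH

BRTNFDVH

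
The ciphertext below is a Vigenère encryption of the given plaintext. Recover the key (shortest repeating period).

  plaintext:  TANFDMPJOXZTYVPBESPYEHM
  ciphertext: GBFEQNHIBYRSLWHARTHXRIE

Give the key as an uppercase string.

  i= 0: G-T = 13 → N
  i= 1: B-A =  1 → B
  i= 2: F-N = 18 → S
  i= 3: E-F = 25 → Z
  i= 4: Q-D = 13 → N
  i= 5: N-M =  1 → B
  i= 6: H-P = 18 → S
  i= 7: I-J = 25 → Z
  i= 8: B-O = 13 → N
  i= 9: Y-X =  1 → B
  i=10: R-Z = 18 → S
  i=11: S-T = 25 → Z
  i=12: L-Y = 13 → N
  i=13: W-V =  1 → B
  i=14: H-P = 18 → S
  i=15: A-B = 25 → Z
  i=16: R-E = 13 → N
  i=17: T-S =  1 → B
  i=18: H-P = 18 → S
  i=19: X-Y = 25 → Z
  i=20: R-E = 13 → N
  i=21: I-H =  1 → B
  i=22: E-M = 18 → S
  shifts repeat with period 4: NBSZ

NBSZ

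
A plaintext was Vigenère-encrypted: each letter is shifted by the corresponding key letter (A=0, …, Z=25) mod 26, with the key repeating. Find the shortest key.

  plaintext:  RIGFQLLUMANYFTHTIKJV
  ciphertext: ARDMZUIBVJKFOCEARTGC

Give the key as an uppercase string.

JJXH

  i= 0: A-R =  9 → J
  i= 1: R-I =  9 → J
  i= 2: D-G = 23 → X
  i= 3: M-F =  7 → H
  i= 4: Z-Q =  9 → J
  i= 5: U-L =  9 → J
  i= 6: I-L = 23 → X
  i= 7: B-U =  7 → H
  i= 8: V-M =  9 → J
  i= 9: J-A =  9 → J
  i=10: K-N = 23 → X
  i=11: F-Y =  7 → H
  i=12: O-F =  9 → J
  i=13: C-T =  9 → J
  i=14: E-H = 23 → X
  i=15: A-T =  7 → H
  i=16: R-I =  9 → J
  i=17: T-K =  9 → J
  i=18: G-J = 23 → X
  i=19: C-V =  7 → H
  shifts repeat with period 4: JJXH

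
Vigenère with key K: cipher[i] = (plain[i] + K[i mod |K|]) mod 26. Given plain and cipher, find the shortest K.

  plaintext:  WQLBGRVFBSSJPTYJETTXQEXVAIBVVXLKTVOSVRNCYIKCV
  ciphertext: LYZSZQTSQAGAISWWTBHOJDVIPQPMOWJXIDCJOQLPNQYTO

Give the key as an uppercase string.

  i= 0: L-W = 15 → P
  i= 1: Y-Q =  8 → I
  i= 2: Z-L = 14 → O
  i= 3: S-B = 17 → R
  i= 4: Z-G = 19 → T
  i= 5: Q-R = 25 → Z
  i= 6: T-V = 24 → Y
  i= 7: S-F = 13 → N
  i= 8: Q-B = 15 → P
  i= 9: A-S =  8 → I
  i=10: G-S = 14 → O
  i=11: A-J = 17 → R
  i=12: I-P = 19 → T
  i=13: S-T = 25 → Z
  i=14: W-Y = 24 → Y
  i=15: W-J = 13 → N
  i=16: T-E = 15 → P
  i=17: B-T =  8 → I
  i=18: H-T = 14 → O
  i=19: O-X = 17 → R
  i=20: J-Q = 19 → T
  i=21: D-E = 25 → Z
  i=22: V-X = 24 → Y
  i=23: I-V = 13 → N
  i=24: P-A = 15 → P
  i=25: Q-I =  8 → I
  i=26: P-B = 14 → O
  i=27: M-V = 17 → R
  i=28: O-V = 19 → T
  i=29: W-X = 25 → Z
  i=30: J-L = 24 → Y
  i=31: X-K = 13 → N
  i=32: I-T = 15 → P
  i=33: D-V =  8 → I
  i=34: C-O = 14 → O
  i=35: J-S = 17 → R
  i=36: O-V = 19 → T
  i=37: Q-R = 25 → Z
  i=38: L-N = 24 → Y
  i=39: P-C = 13 → N
  i=40: N-Y = 15 → P
  i=41: Q-I =  8 → I
  i=42: Y-K = 14 → O
  i=43: T-C = 17 → R
  i=44: O-V = 19 → T
  shifts repeat with period 8: PIORTZYN

PIORTZYN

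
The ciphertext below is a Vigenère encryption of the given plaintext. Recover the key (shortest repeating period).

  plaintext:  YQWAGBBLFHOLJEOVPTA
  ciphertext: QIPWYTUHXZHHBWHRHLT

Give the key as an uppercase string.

SSTW

  i= 0: Q-Y = 18 → S
  i= 1: I-Q = 18 → S
  i= 2: P-W = 19 → T
  i= 3: W-A = 22 → W
  i= 4: Y-G = 18 → S
  i= 5: T-B = 18 → S
  i= 6: U-B = 19 → T
  i= 7: H-L = 22 → W
  i= 8: X-F = 18 → S
  i= 9: Z-H = 18 → S
  i=10: H-O = 19 → T
  i=11: H-L = 22 → W
  i=12: B-J = 18 → S
  i=13: W-E = 18 → S
  i=14: H-O = 19 → T
  i=15: R-V = 22 → W
  i=16: H-P = 18 → S
  i=17: L-T = 18 → S
  i=18: T-A = 19 → T
  shifts repeat with period 4: SSTW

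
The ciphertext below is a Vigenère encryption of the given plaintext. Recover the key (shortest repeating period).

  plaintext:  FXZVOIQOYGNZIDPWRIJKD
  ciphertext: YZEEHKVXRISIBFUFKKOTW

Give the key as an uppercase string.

TCFJ

  i= 0: Y-F = 19 → T
  i= 1: Z-X =  2 → C
  i= 2: E-Z =  5 → F
  i= 3: E-V =  9 → J
  i= 4: H-O = 19 → T
  i= 5: K-I =  2 → C
  i= 6: V-Q =  5 → F
  i= 7: X-O =  9 → J
  i= 8: R-Y = 19 → T
  i= 9: I-G =  2 → C
  i=10: S-N =  5 → F
  i=11: I-Z =  9 → J
  i=12: B-I = 19 → T
  i=13: F-D =  2 → C
  i=14: U-P =  5 → F
  i=15: F-W =  9 → J
  i=16: K-R = 19 → T
  i=17: K-I =  2 → C
  i=18: O-J =  5 → F
  i=19: T-K =  9 → J
  i=20: W-D = 19 → T
  shifts repeat with period 4: TCFJ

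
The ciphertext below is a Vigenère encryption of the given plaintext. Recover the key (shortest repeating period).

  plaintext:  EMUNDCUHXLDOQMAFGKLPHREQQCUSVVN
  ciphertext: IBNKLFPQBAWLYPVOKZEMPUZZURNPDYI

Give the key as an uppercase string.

  i= 0: I-E =  4 → E
  i= 1: B-M = 15 → P
  i= 2: N-U = 19 → T
  i= 3: K-N = 23 → X
  i= 4: L-D =  8 → I
  i= 5: F-C =  3 → D
  i= 6: P-U = 21 → V
  i= 7: Q-H =  9 → J
  i= 8: B-X =  4 → E
  i= 9: A-L = 15 → P
  i=10: W-D = 19 → T
  i=11: L-O = 23 → X
  i=12: Y-Q =  8 → I
  i=13: P-M =  3 → D
  i=14: V-A = 21 → V
  i=15: O-F =  9 → J
  i=16: K-G =  4 → E
  i=17: Z-K = 15 → P
  i=18: E-L = 19 → T
  i=19: M-P = 23 → X
  i=20: P-H =  8 → I
  i=21: U-R =  3 → D
  i=22: Z-E = 21 → V
  i=23: Z-Q =  9 → J
  i=24: U-Q =  4 → E
  i=25: R-C = 15 → P
  i=26: N-U = 19 → T
  i=27: P-S = 23 → X
  i=28: D-V =  8 → I
  i=29: Y-V =  3 → D
  i=30: I-N = 21 → V
  shifts repeat with period 8: EPTXIDVJ

EPTXIDVJ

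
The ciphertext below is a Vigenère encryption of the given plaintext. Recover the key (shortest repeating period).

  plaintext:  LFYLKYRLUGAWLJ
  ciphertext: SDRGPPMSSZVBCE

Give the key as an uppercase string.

  i= 0: S-L =  7 → H
  i= 1: D-F = 24 → Y
  i= 2: R-Y = 19 → T
  i= 3: G-L = 21 → V
  i= 4: P-K =  5 → F
  i= 5: P-Y = 17 → R
  i= 6: M-R = 21 → V
  i= 7: S-L =  7 → H
  i= 8: S-U = 24 → Y
  i= 9: Z-G = 19 → T
  i=10: V-A = 21 → V
  i=11: B-W =  5 → F
  i=12: C-L = 17 → R
  i=13: E-J = 21 → V
  shifts repeat with period 7: HYTVFRV

HYTVFRV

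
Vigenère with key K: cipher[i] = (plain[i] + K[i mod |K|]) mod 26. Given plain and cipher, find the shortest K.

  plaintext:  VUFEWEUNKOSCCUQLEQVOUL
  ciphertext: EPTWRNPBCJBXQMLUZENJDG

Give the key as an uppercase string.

JVOSV

  i= 0: E-V =  9 → J
  i= 1: P-U = 21 → V
  i= 2: T-F = 14 → O
  i= 3: W-E = 18 → S
  i= 4: R-W = 21 → V
  i= 5: N-E =  9 → J
  i= 6: P-U = 21 → V
  i= 7: B-N = 14 → O
  i= 8: C-K = 18 → S
  i= 9: J-O = 21 → V
  i=10: B-S =  9 → J
  i=11: X-C = 21 → V
  i=12: Q-C = 14 → O
  i=13: M-U = 18 → S
  i=14: L-Q = 21 → V
  i=15: U-L =  9 → J
  i=16: Z-E = 21 → V
  i=17: E-Q = 14 → O
  i=18: N-V = 18 → S
  i=19: J-O = 21 → V
  i=20: D-U =  9 → J
  i=21: G-L = 21 → V
  shifts repeat with period 5: JVOSV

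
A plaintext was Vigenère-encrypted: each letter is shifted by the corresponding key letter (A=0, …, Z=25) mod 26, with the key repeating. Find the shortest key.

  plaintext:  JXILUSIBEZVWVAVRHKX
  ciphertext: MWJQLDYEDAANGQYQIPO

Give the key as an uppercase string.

  i= 0: M-J =  3 → D
  i= 1: W-X = 25 → Z
  i= 2: J-I =  1 → B
  i= 3: Q-L =  5 → F
  i= 4: L-U = 17 → R
  i= 5: D-S = 11 → L
  i= 6: Y-I = 16 → Q
  i= 7: E-B =  3 → D
  i= 8: D-E = 25 → Z
  i= 9: A-Z =  1 → B
  i=10: A-V =  5 → F
  i=11: N-W = 17 → R
  i=12: G-V = 11 → L
  i=13: Q-A = 16 → Q
  i=14: Y-V =  3 → D
  i=15: Q-R = 25 → Z
  i=16: I-H =  1 → B
  i=17: P-K =  5 → F
  i=18: O-X = 17 → R
  shifts repeat with period 7: DZBFRLQ

DZBFRLQ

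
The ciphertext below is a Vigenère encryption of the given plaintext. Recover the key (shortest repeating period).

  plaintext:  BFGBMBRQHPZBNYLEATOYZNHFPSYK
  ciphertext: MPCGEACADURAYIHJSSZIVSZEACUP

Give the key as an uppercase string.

LKWFSZ

  i= 0: M-B = 11 → L
  i= 1: P-F = 10 → K
  i= 2: C-G = 22 → W
  i= 3: G-B =  5 → F
  i= 4: E-M = 18 → S
  i= 5: A-B = 25 → Z
  i= 6: C-R = 11 → L
  i= 7: A-Q = 10 → K
  i= 8: D-H = 22 → W
  i= 9: U-P =  5 → F
  i=10: R-Z = 18 → S
  i=11: A-B = 25 → Z
  i=12: Y-N = 11 → L
  i=13: I-Y = 10 → K
  i=14: H-L = 22 → W
  i=15: J-E =  5 → F
  i=16: S-A = 18 → S
  i=17: S-T = 25 → Z
  i=18: Z-O = 11 → L
  i=19: I-Y = 10 → K
  i=20: V-Z = 22 → W
  i=21: S-N =  5 → F
  i=22: Z-H = 18 → S
  i=23: E-F = 25 → Z
  i=24: A-P = 11 → L
  i=25: C-S = 10 → K
  i=26: U-Y = 22 → W
  i=27: P-K =  5 → F
  shifts repeat with period 6: LKWFSZ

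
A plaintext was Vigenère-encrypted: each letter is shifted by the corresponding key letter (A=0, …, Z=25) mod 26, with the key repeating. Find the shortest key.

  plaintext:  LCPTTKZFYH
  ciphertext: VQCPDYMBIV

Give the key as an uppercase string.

KONW

  i= 0: V-L = 10 → K
  i= 1: Q-C = 14 → O
  i= 2: C-P = 13 → N
  i= 3: P-T = 22 → W
  i= 4: D-T = 10 → K
  i= 5: Y-K = 14 → O
  i= 6: M-Z = 13 → N
  i= 7: B-F = 22 → W
  i= 8: I-Y = 10 → K
  i= 9: V-H = 14 → O
  shifts repeat with period 4: KONW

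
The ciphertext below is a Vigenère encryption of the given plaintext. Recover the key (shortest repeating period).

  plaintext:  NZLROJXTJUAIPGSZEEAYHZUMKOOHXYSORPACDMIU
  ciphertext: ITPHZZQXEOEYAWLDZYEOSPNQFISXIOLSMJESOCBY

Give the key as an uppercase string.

  i= 0: I-N = 21 → V
  i= 1: T-Z = 20 → U
  i= 2: P-L =  4 → E
  i= 3: H-R = 16 → Q
  i= 4: Z-O = 11 → L
  i= 5: Z-J = 16 → Q
  i= 6: Q-X = 19 → T
  i= 7: X-T =  4 → E
  i= 8: E-J = 21 → V
  i= 9: O-U = 20 → U
  i=10: E-A =  4 → E
  i=11: Y-I = 16 → Q
  i=12: A-P = 11 → L
  i=13: W-G = 16 → Q
  i=14: L-S = 19 → T
  i=15: D-Z =  4 → E
  i=16: Z-E = 21 → V
  i=17: Y-E = 20 → U
  i=18: E-A =  4 → E
  i=19: O-Y = 16 → Q
  i=20: S-H = 11 → L
  i=21: P-Z = 16 → Q
  i=22: N-U = 19 → T
  i=23: Q-M =  4 → E
  i=24: F-K = 21 → V
  i=25: I-O = 20 → U
  i=26: S-O =  4 → E
  i=27: X-H = 16 → Q
  i=28: I-X = 11 → L
  i=29: O-Y = 16 → Q
  i=30: L-S = 19 → T
  i=31: S-O =  4 → E
  i=32: M-R = 21 → V
  i=33: J-P = 20 → U
  i=34: E-A =  4 → E
  i=35: S-C = 16 → Q
  i=36: O-D = 11 → L
  i=37: C-M = 16 → Q
  i=38: B-I = 19 → T
  i=39: Y-U =  4 → E
  shifts repeat with period 8: VUEQLQTE

VUEQLQTE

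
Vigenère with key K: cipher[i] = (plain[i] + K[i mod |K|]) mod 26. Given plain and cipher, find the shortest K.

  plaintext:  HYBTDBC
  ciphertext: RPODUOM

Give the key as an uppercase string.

KRN

  i= 0: R-H = 10 → K
  i= 1: P-Y = 17 → R
  i= 2: O-B = 13 → N
  i= 3: D-T = 10 → K
  i= 4: U-D = 17 → R
  i= 5: O-B = 13 → N
  i= 6: M-C = 10 → K
  shifts repeat with period 3: KRN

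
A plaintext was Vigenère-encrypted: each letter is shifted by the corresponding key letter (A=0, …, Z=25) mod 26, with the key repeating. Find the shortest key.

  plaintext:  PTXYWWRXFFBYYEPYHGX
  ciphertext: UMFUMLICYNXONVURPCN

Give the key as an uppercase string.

  i= 0: U-P =  5 → F
  i= 1: M-T = 19 → T
  i= 2: F-X =  8 → I
  i= 3: U-Y = 22 → W
  i= 4: M-W = 16 → Q
  i= 5: L-W = 15 → P
  i= 6: I-R = 17 → R
  i= 7: C-X =  5 → F
  i= 8: Y-F = 19 → T
  i= 9: N-F =  8 → I
  i=10: X-B = 22 → W
  i=11: O-Y = 16 → Q
  i=12: N-Y = 15 → P
  i=13: V-E = 17 → R
  i=14: U-P =  5 → F
  i=15: R-Y = 19 → T
  i=16: P-H =  8 → I
  i=17: C-G = 22 → W
  i=18: N-X = 16 → Q
  shifts repeat with period 7: FTIWQPR

FTIWQPR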